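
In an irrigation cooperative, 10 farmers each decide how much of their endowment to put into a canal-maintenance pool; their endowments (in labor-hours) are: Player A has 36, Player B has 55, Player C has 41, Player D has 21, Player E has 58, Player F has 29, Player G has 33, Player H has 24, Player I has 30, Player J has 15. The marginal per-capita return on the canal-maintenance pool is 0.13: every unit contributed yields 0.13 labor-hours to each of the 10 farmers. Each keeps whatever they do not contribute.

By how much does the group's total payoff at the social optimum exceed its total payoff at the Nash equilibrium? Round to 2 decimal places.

102.60 labor-hours

The private return per contributed unit is 0.13 < 1 for everyone, so the Nash equilibrium is zero contribution and the group total is Σ E_j = 36 + 55 + 41 + 21 + 58 + 29 + 33 + 24 + 30 + 15 = 342.
Each contributed unit returns 1.300 to the group, so the social optimum is full contribution by everyone: group total = 1.300 × 342 = 444.60.
Efficiency loss = (1.300 − 1) × 342 = 102.60.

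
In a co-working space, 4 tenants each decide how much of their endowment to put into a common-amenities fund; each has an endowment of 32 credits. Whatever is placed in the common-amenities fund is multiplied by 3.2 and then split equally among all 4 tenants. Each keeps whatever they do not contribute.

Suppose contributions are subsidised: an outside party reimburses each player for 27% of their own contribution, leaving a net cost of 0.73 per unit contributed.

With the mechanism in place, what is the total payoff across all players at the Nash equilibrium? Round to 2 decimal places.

444.16 credits

The effective private return per unit is now (3.2/4) / 0.73 = 1.0959 > 1, so every player's dominant strategy flips to full contribution.
At the Nash equilibrium everyone contributes 32. Group total payoff = 4 × (32 × 0.27 + 3.2 × 32) = 444.16.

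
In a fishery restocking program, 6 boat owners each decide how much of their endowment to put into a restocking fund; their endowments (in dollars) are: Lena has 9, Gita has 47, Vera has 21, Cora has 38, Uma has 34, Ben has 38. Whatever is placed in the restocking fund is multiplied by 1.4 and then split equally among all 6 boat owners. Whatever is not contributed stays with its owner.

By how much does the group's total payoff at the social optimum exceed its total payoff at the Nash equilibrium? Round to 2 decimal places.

74.80 dollars

The private return per contributed unit is 1.4/6 = 0.2333 < 1 for every player regardless of endowment, so the Nash equilibrium is zero contribution and the group total is Σ E_j = 9 + 47 + 21 + 38 + 34 + 38 = 187.
Each contributed unit returns 1.400 to the group, so the social optimum is full contribution by everyone: group total = 1.400 × 187 = 261.80.
Efficiency loss = (1.400 − 1) × 187 = 74.80.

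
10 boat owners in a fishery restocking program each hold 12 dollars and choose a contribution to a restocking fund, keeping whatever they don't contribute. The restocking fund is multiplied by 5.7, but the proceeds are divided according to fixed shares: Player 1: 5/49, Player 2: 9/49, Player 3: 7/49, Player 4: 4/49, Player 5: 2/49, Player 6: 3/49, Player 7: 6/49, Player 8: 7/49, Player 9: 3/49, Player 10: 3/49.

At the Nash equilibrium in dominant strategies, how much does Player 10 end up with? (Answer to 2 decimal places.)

A player with share s gets back 5.7·s per unit contributed, so full contribution is dominant for anyone with s > 1/5.7 = 0.1754 and zero contribution is dominant for anyone below.
The only share above 0.1754 is Player 2's 9/49, contributing 12; the remaining 9 contribute 0. Total contributed: 12.
Player 10 keeps 12 and receives 5.7 × 12 × 3/49 = 4.19 from the restocking fund, for a payoff of 16.19.

16.19 dollars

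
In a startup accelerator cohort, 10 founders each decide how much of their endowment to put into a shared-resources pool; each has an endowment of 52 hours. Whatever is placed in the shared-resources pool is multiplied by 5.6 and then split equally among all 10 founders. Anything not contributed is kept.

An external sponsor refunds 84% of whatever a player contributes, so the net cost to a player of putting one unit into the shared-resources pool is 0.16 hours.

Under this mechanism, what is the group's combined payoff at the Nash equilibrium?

With the mechanism, a contributed unit returns (5.6/10) / 0.16 = 3.5000 per unit of net cost to the contributor — now above 1 — so contributing fully is weakly dominant for every player.
So the Nash equilibrium is full contribution by all 10; the group earns 10 × (52 × 0.84 + 5.6 × 52) = 3348.80.

3348.80 hours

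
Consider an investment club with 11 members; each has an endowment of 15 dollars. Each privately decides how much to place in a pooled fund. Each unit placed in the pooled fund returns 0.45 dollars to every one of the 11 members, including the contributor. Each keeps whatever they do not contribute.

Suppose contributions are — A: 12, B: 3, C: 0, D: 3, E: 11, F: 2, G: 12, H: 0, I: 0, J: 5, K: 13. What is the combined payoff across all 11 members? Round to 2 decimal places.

405.95 dollars

Total contributed: 12 + 3 + 0 + 3 + 11 + 2 + 12 + 0 + 0 + 5 + 13 = 61; total kept: 11 × 15 − 61 = 104.
The pooled fund pays out 0.45 × 11 × 61 = 301.95 in aggregate.
Group total = 104 + 301.95 = 405.95.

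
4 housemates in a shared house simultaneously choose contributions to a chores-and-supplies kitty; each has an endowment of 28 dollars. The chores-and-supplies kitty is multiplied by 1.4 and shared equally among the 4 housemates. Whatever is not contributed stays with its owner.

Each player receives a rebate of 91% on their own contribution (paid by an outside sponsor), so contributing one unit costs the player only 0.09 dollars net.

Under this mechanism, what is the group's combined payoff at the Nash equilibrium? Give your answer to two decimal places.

258.72 dollars

The effective private return per unit is now (1.4/4) / 0.09 = 3.8889 > 1, so every player's dominant strategy flips to full contribution.
So the Nash equilibrium is full contribution by all 4; the group earns 4 × (28 × 0.91 + 1.4 × 28) = 258.72.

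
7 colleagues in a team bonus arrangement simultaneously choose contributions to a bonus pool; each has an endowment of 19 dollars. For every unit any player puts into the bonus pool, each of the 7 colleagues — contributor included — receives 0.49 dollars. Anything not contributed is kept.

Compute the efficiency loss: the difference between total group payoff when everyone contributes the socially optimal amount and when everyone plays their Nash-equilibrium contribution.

323.19 dollars

The private return per contributed unit is 0.49 < 1, so contributing 0 is dominant for every player. At the Nash equilibrium everyone keeps their 19, and the group total is 7 × 19 = 133.
Each contributed unit returns 3.430 to the group as a whole (0.49 to each of 7 players), which exceeds 1, so the social optimum is full contribution: group total = 3.430 × 133 = 456.19.
Efficiency loss = 456.19 − 133 = 323.19.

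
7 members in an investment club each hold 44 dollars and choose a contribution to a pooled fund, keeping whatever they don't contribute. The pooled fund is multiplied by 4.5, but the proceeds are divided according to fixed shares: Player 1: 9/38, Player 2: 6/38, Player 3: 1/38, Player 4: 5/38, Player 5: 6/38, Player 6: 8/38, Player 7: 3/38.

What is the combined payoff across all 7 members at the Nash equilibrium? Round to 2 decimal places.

Player j's private return per contributed unit is 4.5 × (j's share). Contributing is weakly dominant for j when that share is at least 1/4.5 = 0.2222, and contributing 0 is dominant otherwise.
Player 1 alone (share 9/38) is above the threshold, contributing 44; the remaining 6 contribute 0. Total contributed: 44.
The pooled fund pays out 4.5 × 44 = 198.00 in total (split across the unequal shares, but the aggregate is all that matters for the group sum).
The 6 free-riders keep 44 each, adding 264. Group total = 264 + 198.00 = 462.00.

462.00 dollars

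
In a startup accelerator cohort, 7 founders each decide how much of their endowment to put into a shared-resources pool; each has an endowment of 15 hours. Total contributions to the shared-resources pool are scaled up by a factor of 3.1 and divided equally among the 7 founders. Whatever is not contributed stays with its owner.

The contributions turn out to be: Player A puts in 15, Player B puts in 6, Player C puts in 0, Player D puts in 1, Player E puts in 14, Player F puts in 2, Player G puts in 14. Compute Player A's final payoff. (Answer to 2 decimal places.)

Total contributed: 15 + 6 + 0 + 1 + 14 + 2 + 14 = 52.
Each receives 3.1 × 52 / 7 = 23.03 from the shared-resources pool.
Player A keeps 15 − 15 = 0, so Player A's payoff is 0 + 23.03 = 23.03.

23.03 hours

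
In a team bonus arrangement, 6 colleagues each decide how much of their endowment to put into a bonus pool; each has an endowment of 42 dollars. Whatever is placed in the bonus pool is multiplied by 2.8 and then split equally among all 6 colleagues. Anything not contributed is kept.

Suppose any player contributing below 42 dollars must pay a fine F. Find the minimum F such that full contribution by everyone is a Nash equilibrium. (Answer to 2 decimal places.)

Given the others contribute fully, the best deviation is to contribute 0 (any partial contribution still incurs the fine and gives up units whose private return 0.4667 is below 1).
Deviating from 42 to 0 saves 42 dollars but forfeits the deviator's share of the drop in the bonus pool: 2.8/6 × 42 = 19.60.
So the deviation gain is 42 − 19.60 = 22.40, and the fine must be at least 22.40 dollars to wipe it out.

22.40 dollars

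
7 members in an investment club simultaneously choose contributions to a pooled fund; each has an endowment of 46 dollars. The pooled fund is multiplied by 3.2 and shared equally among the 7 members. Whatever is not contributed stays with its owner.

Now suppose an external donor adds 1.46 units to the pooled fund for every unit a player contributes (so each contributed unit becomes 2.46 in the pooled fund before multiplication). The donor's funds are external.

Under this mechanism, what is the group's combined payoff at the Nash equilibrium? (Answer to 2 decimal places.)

With the mechanism, a contributed unit returns 3.2 × 2.46 / 7 = 1.1246 per unit of net cost to the contributor — now above 1 — so contributing fully is weakly dominant for every player.
So the Nash equilibrium is full contribution by all 7; the group earns 3.2 × 2.46 × 322 = 2534.78.

2534.78 dollars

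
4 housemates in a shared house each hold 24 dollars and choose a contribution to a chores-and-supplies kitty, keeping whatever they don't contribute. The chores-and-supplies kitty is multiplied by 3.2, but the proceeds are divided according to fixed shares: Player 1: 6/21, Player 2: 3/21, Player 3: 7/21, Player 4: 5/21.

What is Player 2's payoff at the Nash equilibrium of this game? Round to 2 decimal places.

For player j, contributing a unit is worthwhile iff 3.2 × (j's share) ≥ 1, i.e. iff j's share is at least 0.3125.
Player 3 alone (share 7/21) is above the threshold, contributing 24; the remaining 3 contribute 0. Total contributed: 24.
Player 2 keeps 24 and receives 3.2 × 24 × 3/21 = 10.97 from the chores-and-supplies kitty, for a payoff of 34.97.

34.97 dollars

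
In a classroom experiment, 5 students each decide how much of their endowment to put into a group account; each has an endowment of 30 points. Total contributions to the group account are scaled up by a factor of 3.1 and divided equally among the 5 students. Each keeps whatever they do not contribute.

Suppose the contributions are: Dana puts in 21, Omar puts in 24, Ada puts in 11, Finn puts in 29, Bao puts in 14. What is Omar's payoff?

Total contributed: 21 + 24 + 11 + 29 + 14 = 99.
Each receives 3.1 × 99 / 5 = 61.38 from the group account.
Omar keeps 30 − 24 = 6, so Omar's payoff is 6 + 61.38 = 67.38.

67.38 points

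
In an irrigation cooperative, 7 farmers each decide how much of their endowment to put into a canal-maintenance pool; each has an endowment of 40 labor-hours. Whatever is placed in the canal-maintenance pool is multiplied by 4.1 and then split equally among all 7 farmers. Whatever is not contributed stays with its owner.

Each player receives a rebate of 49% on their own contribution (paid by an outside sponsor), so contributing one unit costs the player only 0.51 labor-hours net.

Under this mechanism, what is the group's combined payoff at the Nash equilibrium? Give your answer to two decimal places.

The effective private return per unit is now (4.1/7) / 0.51 = 1.1485 > 1, so every player's dominant strategy flips to full contribution.
At the Nash equilibrium everyone contributes 40. Group total payoff = 7 × (40 × 0.49 + 4.1 × 40) = 1285.20.

1285.20 labor-hours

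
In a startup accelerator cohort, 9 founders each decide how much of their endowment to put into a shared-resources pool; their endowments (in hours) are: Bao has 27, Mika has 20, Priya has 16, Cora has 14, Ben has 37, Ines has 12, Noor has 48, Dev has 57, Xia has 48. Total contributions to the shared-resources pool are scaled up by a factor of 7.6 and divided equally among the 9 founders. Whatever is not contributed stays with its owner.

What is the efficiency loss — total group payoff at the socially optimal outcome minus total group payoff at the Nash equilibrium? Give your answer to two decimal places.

The private return per contributed unit is 7.6/9 = 0.8444 < 1 for every player regardless of endowment, so the Nash equilibrium is zero contribution and the group total is Σ E_j = 27 + 20 + 16 + 14 + 37 + 12 + 48 + 57 + 48 = 279.
Each contributed unit returns 7.600 to the group, so the social optimum is full contribution by everyone: group total = 7.600 × 279 = 2120.40.
Efficiency loss = (7.600 − 1) × 279 = 1841.40.

1841.40 hours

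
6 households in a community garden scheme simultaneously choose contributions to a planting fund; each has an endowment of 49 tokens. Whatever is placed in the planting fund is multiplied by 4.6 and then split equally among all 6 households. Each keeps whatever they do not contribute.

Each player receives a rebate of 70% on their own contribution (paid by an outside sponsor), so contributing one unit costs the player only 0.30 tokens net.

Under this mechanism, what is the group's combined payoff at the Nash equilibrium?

With the mechanism, a contributed unit returns (4.6/6) / 0.30 = 2.5556 per unit of net cost to the contributor — now above 1 — so contributing fully is weakly dominant for every player.
So the Nash equilibrium is full contribution by all 6; the group earns 6 × (49 × 0.70 + 4.6 × 49) = 1558.20.

1558.20 tokens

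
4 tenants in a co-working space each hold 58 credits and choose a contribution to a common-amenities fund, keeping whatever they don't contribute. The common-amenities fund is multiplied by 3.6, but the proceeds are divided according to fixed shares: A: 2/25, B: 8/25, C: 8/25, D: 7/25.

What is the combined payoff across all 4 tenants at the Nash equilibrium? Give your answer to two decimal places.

684.40 credits

Each unit j contributes comes back to j as 3.6 × (j's share), so j prefers to contribute only if that share exceeds 1/3.6 = 0.2778; otherwise keeping the unit dominates.
B, C and D clear that bar, contributing 58 each; the remaining 1 contribute 0. Total contributed: 174.
The common-amenities fund pays out 3.6 × 174 = 626.40 in total (split across the unequal shares, but the aggregate is all that matters for the group sum).
The 1 free-riders keep 58 each, adding 58. Group total = 58 + 626.40 = 684.40.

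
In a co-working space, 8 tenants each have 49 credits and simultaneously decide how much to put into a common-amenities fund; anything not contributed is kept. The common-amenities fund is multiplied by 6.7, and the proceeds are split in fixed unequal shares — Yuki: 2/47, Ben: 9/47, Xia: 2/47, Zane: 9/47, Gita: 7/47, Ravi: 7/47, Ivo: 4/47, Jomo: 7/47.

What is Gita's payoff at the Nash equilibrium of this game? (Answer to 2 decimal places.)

146.79 credits

A player with share s gets back 6.7·s per unit contributed, so full contribution is dominant for anyone with s > 1/6.7 = 0.1493 and zero contribution is dominant for anyone below.
Ben and Zane clear that bar, contributing 49 each; the remaining 6 contribute 0. Total contributed: 98.
Gita keeps 49 and receives 6.7 × 98 × 7/47 = 97.79 from the common-amenities fund, for a payoff of 146.79.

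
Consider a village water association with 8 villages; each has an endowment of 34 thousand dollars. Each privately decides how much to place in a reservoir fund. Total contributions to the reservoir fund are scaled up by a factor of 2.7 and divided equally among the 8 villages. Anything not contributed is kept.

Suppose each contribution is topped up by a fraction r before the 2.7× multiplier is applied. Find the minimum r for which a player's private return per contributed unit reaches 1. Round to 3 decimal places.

With matching at rate r, one contributed unit becomes (1 + r) in the reservoir fund and returns 2.7 × (1 + r) / 8 to the contributor.
Setting this equal to 1: 1 + r = 8/2.7 = 2.9630.
So the minimum matching rate is r = 2.9630 − 1 = 1.963.

1.963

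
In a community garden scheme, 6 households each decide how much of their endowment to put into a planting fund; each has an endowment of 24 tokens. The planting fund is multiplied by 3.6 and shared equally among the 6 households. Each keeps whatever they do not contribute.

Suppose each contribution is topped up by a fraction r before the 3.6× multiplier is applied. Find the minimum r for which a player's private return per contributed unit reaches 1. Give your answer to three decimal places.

0.667

With matching at rate r, one contributed unit becomes (1 + r) in the planting fund and returns 3.6 × (1 + r) / 6 to the contributor.
Setting this equal to 1: 1 + r = 6/3.6 = 1.6667.
So the minimum matching rate is r = 1.6667 − 1 = 0.667.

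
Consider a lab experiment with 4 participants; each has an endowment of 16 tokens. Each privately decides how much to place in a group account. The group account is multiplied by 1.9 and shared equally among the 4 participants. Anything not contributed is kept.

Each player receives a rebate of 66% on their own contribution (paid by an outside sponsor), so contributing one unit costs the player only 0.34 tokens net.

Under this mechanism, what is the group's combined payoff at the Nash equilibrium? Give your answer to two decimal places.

With the mechanism, a contributed unit returns (1.9/4) / 0.34 = 1.3971 per unit of net cost to the contributor — now above 1 — so contributing fully is weakly dominant for every player.
At the Nash equilibrium everyone contributes 16. Group total payoff = 4 × (16 × 0.66 + 1.9 × 16) = 163.84.

163.84 tokens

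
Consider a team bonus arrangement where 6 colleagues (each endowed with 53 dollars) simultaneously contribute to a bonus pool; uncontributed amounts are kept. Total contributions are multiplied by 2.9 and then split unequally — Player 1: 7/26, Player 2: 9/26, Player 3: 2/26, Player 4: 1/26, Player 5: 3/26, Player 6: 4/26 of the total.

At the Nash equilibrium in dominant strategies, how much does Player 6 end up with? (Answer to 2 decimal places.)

76.65 dollars

Each unit j contributes comes back to j as 2.9 × (j's share), so j prefers to contribute only if that share exceeds 1/2.9 = 0.3448; otherwise keeping the unit dominates.
Only Player 2 (9/26) clears that bar, contributing 53; the remaining 5 contribute 0. Total contributed: 53.
Player 6 keeps 53 and receives 2.9 × 53 × 4/26 = 23.65 from the bonus pool, for a payoff of 76.65.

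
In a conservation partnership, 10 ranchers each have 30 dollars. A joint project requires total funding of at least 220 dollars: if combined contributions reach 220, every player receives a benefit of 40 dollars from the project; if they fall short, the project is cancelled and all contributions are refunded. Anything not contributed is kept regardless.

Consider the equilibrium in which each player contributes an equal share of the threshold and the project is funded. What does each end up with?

Equal share of the threshold: 220/10 = 22.
At this profile no one gains by cutting their contribution: any cut drops the total below 220, the project is cancelled, contributions are refunded, and the deviator ends with 30, which is less than 30 − 22 + 40 = 48. Contributing more than 22 just wastes the excess. So contributing exactly 22 is a best response.
Each player's payoff: 30 − 22 + 40 = 48.

48 dollars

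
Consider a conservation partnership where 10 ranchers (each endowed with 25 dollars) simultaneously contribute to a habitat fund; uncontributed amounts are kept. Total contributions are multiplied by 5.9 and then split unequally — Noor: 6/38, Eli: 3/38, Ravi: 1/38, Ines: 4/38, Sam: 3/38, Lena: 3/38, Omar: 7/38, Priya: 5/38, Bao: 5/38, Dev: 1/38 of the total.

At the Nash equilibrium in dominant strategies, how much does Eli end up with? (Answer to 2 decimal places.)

Each unit j contributes comes back to j as 5.9 × (j's share), so j prefers to contribute only if that share exceeds 1/5.9 = 0.1695; otherwise keeping the unit dominates.
Omar alone (share 7/38) is above the threshold, contributing 25; the remaining 9 contribute 0. Total contributed: 25.
Eli keeps 25 and receives 5.9 × 25 × 3/38 = 11.64 from the habitat fund, for a payoff of 36.64.

36.64 dollars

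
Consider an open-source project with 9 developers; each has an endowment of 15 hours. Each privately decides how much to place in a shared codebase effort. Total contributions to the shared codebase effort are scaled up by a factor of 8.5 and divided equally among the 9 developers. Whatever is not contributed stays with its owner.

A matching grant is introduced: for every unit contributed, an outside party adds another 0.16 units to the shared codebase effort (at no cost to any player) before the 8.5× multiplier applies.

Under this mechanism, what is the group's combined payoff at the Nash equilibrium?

1331.10 hours

With the mechanism, a contributed unit returns 8.5 × 1.16 / 9 = 1.0956 per unit of net cost to the contributor — now above 1 — so contributing fully is weakly dominant for every player.
At the Nash equilibrium everyone contributes 15. Group total payoff = 8.5 × 1.16 × 135 = 1331.10.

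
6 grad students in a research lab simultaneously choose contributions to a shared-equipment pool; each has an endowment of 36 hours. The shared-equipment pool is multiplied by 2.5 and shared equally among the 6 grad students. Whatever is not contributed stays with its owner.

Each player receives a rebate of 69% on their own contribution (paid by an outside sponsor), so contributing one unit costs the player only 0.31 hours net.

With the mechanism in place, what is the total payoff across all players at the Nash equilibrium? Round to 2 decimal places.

The effective private return per unit is now (2.5/6) / 0.31 = 1.3441 > 1, so every player's dominant strategy flips to full contribution.
So the Nash equilibrium is full contribution by all 6; the group earns 6 × (36 × 0.69 + 2.5 × 36) = 689.04.

689.04 hours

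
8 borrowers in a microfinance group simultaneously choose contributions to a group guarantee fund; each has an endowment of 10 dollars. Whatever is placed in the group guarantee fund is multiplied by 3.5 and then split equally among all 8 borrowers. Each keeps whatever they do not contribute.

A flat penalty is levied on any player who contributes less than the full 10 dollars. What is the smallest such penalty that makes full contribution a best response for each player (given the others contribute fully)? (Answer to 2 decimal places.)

5.63 dollars

Given the others contribute fully, the best deviation is to contribute 0 (any partial contribution still incurs the fine and gives up units whose private return 0.4375 is below 1).
Deviating from 10 to 0 saves 10 dollars but forfeits the deviator's share of the drop in the group guarantee fund: 3.5/8 × 10 = 4.37.
So the deviation gain is 10 − 4.37 = 5.63, and the fine must be at least 5.63 dollars to wipe it out.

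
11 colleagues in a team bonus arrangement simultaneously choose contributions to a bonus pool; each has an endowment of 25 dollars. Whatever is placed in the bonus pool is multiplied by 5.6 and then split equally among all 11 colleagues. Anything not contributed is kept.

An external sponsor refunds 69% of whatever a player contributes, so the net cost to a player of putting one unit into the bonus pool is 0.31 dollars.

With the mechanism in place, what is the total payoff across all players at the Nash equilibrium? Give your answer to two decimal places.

1729.75 dollars

With the mechanism, a contributed unit returns (5.6/11) / 0.31 = 1.6422 per unit of net cost to the contributor — now above 1 — so contributing fully is weakly dominant for every player.
At the Nash equilibrium everyone contributes 25. Group total payoff = 11 × (25 × 0.69 + 5.6 × 25) = 1729.75.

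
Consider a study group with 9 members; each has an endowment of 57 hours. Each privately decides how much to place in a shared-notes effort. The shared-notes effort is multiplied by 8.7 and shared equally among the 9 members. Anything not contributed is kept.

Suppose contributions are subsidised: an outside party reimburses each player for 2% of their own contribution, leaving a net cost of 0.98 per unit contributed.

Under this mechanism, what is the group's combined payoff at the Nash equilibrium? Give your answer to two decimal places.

Even with the mechanism, each unit contributed returns only (8.7/9) / 0.98 = 0.9864 per unit of net cost, so contributing nothing is still dominant.
At the Nash equilibrium no one contributes; group total payoff = 9 × 57 = 513.

513.00 hours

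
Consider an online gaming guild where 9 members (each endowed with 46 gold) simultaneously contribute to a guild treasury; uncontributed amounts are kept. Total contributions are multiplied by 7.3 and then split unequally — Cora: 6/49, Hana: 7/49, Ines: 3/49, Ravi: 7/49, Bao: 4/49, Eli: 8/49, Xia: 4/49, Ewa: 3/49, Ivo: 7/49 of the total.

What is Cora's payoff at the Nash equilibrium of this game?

For player j, contributing a unit is worthwhile iff 7.3 × (j's share) ≥ 1, i.e. iff j's share is at least 0.1370.
The shares above 0.1370 belong to Hana, Ravi, Eli and Ivo, contributing 46 each; the remaining 5 contribute 0. Total contributed: 184.
Cora keeps 46 and receives 7.3 × 184 × 6/49 = 164.47 from the guild treasury, for a payoff of 210.47.

210.47 gold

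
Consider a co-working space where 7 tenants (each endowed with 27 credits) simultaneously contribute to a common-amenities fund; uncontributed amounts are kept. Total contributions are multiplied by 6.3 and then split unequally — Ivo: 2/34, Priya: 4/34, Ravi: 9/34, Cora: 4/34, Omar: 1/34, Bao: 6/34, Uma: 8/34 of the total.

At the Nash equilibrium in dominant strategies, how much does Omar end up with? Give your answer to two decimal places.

For player j, contributing a unit is worthwhile iff 6.3 × (j's share) ≥ 1, i.e. iff j's share is at least 0.1587.
The shares above 0.1587 belong to Ravi, Bao and Uma, contributing 27 each; the remaining 4 contribute 0. Total contributed: 81.
Omar keeps 27 and receives 6.3 × 81 × 1/34 = 15.01 from the common-amenities fund, for a payoff of 42.01.

42.01 credits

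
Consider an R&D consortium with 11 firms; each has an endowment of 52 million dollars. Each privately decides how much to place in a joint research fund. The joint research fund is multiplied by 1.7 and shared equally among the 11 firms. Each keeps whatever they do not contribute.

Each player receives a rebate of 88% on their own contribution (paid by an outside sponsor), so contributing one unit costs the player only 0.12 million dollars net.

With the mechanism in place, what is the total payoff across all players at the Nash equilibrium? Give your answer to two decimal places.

1475.76 million dollars

Under the mechanism each unit contributed yields (1.7/11) / 0.12 = 1.2879 back to its contributor per unit of net cost, which exceeds 1, making full contribution the dominant choice for everyone.
At the Nash equilibrium everyone contributes 52. Group total payoff = 11 × (52 × 0.88 + 1.7 × 52) = 1475.76.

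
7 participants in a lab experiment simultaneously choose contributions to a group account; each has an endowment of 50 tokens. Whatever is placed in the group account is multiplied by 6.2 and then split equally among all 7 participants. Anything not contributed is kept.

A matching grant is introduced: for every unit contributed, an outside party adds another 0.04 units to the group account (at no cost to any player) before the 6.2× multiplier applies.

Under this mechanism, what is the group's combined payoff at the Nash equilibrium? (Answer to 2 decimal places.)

350.00 tokens

Even with the mechanism, each unit contributed returns only 6.2 × 1.04 / 7 = 0.9211 per unit of net cost, so contributing nothing is still dominant.
Everyone keeps their endowment and the group total is 7 × 50 = 350.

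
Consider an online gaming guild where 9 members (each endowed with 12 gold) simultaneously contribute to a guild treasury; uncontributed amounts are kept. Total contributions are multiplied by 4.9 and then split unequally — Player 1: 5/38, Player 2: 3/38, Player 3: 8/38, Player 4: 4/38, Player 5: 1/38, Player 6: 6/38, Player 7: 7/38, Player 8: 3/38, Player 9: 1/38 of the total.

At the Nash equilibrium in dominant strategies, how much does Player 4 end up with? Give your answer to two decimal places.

Player j's private return per contributed unit is 4.9 × (j's share). Contributing is weakly dominant for j when that share is at least 1/4.9 = 0.2041, and contributing 0 is dominant otherwise.
The only share above 0.2041 is Player 3's 8/38, contributing 12; the remaining 8 contribute 0. Total contributed: 12.
Player 4 keeps 12 and receives 4.9 × 12 × 4/38 = 6.19 from the guild treasury, for a payoff of 18.19.

18.19 gold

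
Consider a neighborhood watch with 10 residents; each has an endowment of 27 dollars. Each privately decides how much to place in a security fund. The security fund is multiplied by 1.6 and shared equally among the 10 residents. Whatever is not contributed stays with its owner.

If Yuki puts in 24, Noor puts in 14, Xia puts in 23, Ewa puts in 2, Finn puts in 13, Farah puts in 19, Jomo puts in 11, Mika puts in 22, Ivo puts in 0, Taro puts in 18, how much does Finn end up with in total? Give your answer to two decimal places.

Total contributed: 24 + 14 + 23 + 2 + 13 + 19 + 11 + 22 + 0 + 18 = 146.
Each receives 1.6 × 146 / 10 = 23.36 from the security fund.
Finn keeps 27 − 13 = 14, so Finn's payoff is 14 + 23.36 = 37.36.

37.36 dollars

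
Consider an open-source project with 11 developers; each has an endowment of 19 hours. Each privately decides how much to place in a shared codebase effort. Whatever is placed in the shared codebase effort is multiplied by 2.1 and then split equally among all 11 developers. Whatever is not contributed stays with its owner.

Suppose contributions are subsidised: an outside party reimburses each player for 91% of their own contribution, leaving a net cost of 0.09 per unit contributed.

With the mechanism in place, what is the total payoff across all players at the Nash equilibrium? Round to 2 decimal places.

629.09 hours

Under the mechanism each unit contributed yields (2.1/11) / 0.09 = 2.1212 back to its contributor per unit of net cost, which exceeds 1, making full contribution the dominant choice for everyone.
At the Nash equilibrium everyone contributes 19. Group total payoff = 11 × (19 × 0.91 + 2.1 × 19) = 629.09.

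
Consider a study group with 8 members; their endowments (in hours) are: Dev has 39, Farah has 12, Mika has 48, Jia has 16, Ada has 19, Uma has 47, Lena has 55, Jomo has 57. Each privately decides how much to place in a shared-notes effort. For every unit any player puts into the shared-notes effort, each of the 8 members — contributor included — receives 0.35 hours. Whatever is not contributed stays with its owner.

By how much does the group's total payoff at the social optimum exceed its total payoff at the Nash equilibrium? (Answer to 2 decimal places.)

The private return per contributed unit is 0.35 < 1 for everyone, so the Nash equilibrium is zero contribution and the group total is Σ E_j = 39 + 12 + 48 + 16 + 19 + 47 + 55 + 57 = 293.
Each contributed unit returns 2.800 to the group, so the social optimum is full contribution by everyone: group total = 2.800 × 293 = 820.40.
Efficiency loss = (2.800 − 1) × 293 = 527.40.

527.40 hours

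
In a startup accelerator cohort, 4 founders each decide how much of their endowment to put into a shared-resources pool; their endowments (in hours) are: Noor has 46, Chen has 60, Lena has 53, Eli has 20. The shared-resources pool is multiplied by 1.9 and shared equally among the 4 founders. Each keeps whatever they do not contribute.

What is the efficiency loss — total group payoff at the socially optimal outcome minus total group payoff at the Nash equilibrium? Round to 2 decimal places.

The private return per contributed unit is 1.9/4 = 0.4750 < 1 for every player regardless of endowment, so the Nash equilibrium is zero contribution and the group total is Σ E_j = 46 + 60 + 53 + 20 = 179.
Each contributed unit returns 1.900 to the group, so the social optimum is full contribution by everyone: group total = 1.900 × 179 = 340.10.
Efficiency loss = (1.900 − 1) × 179 = 161.10.

161.10 hours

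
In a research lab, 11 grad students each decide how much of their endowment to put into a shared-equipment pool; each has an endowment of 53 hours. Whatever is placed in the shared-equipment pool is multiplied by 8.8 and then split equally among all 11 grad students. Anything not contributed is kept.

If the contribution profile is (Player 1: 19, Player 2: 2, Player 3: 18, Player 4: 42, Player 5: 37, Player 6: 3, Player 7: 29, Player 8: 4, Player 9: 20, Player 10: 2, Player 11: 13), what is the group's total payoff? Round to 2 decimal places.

2057.20 hours

Total contributed: 19 + 2 + 18 + 42 + 37 + 3 + 29 + 4 + 20 + 2 + 13 = 189; total kept: 11 × 53 − 189 = 394.
The shared-equipment pool pays out 8.8 × 189 = 1663.20 in aggregate.
Group total = 394 + 1663.20 = 2057.20.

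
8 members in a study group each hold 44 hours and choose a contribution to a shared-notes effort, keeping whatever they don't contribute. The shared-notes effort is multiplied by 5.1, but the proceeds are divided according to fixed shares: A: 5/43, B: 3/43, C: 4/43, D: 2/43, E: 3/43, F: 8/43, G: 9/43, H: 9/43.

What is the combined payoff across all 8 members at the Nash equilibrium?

A player with share s gets back 5.1·s per unit contributed, so full contribution is dominant for anyone with s > 1/5.1 = 0.1961 and zero contribution is dominant for anyone below.
G and H clear that bar, contributing 44 each; the remaining 6 contribute 0. Total contributed: 88.
The shared-notes effort pays out 5.1 × 88 = 448.80 in total (split across the unequal shares, but the aggregate is all that matters for the group sum).
The 6 free-riders keep 44 each, adding 264. Group total = 264 + 448.80 = 712.80.

712.80 hours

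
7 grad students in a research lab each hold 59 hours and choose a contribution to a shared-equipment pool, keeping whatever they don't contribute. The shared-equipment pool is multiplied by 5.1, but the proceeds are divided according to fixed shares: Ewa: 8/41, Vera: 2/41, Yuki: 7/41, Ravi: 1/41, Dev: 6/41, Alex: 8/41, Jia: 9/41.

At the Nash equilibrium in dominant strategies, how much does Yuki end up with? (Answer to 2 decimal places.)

110.37 hours

A player with share s gets back 5.1·s per unit contributed, so full contribution is dominant for anyone with s > 1/5.1 = 0.1961 and zero contribution is dominant for anyone below.
The only share above 0.1961 is Jia's 9/41, contributing 59; the remaining 6 contribute 0. Total contributed: 59.
Yuki keeps 59 and receives 5.1 × 59 × 7/41 = 51.37 from the shared-equipment pool, for a payoff of 110.37.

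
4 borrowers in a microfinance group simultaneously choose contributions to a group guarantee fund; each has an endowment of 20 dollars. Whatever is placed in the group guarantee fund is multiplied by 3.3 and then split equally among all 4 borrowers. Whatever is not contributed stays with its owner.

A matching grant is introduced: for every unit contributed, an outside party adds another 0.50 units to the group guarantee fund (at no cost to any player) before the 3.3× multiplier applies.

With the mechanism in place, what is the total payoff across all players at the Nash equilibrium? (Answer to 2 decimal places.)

396.00 dollars

With the mechanism, a contributed unit returns 3.3 × 1.50 / 4 = 1.2375 per unit of net cost to the contributor — now above 1 — so contributing fully is weakly dominant for every player.
At the Nash equilibrium everyone contributes 20. Group total payoff = 3.3 × 1.50 × 80 = 396.00.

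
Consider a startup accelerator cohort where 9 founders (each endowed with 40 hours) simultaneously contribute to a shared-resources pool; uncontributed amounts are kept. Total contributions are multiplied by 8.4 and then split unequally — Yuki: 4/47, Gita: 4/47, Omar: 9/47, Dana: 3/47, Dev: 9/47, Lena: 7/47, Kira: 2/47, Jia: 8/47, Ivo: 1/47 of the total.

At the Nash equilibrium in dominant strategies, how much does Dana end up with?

125.79 hours

A player with share s gets back 8.4·s per unit contributed, so full contribution is dominant for anyone with s > 1/8.4 = 0.1190 and zero contribution is dominant for anyone below.
The shares above 0.1190 belong to Omar, Dev, Lena and Jia, contributing 40 each; the remaining 5 contribute 0. Total contributed: 160.
Dana keeps 40 and receives 8.4 × 160 × 3/47 = 85.79 from the shared-resources pool, for a payoff of 125.79.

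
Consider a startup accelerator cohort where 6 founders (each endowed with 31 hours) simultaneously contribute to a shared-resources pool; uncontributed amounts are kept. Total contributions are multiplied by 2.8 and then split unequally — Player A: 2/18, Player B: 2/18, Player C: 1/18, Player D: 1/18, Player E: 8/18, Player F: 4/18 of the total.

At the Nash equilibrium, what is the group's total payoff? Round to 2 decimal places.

241.80 hours

Each unit j contributes comes back to j as 2.8 × (j's share), so j prefers to contribute only if that share exceeds 1/2.8 = 0.3571; otherwise keeping the unit dominates.
Only Player E (8/18) clears that bar, contributing 31; the remaining 5 contribute 0. Total contributed: 31.
The shared-resources pool pays out 2.8 × 31 = 86.80 in total (split across the unequal shares, but the aggregate is all that matters for the group sum).
The 5 free-riders keep 31 each, adding 155. Group total = 155 + 86.80 = 241.80.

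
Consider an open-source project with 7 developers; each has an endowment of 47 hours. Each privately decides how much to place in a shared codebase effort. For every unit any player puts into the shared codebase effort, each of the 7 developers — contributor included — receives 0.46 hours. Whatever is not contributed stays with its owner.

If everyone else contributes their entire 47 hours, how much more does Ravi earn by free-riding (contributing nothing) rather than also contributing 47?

25.38 hours

Switching from a contribution of 47 to 0 lets Ravi keep an extra 47 hours, but lowers the shared codebase effort by 47, which costs Ravi their own share of that drop: 0.46 × 47 = 21.62.
Net gain = 47 − 21.62 = 25.38. The private return per contributed unit (0.46) is below 1, so free-riding is indeed the best response regardless of what the others do.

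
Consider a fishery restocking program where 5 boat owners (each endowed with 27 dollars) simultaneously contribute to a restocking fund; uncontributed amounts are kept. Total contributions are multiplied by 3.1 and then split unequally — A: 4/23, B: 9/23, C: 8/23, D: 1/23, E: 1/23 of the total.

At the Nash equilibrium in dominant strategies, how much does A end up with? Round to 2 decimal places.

56.11 dollars

Player j's private return per contributed unit is 3.1 × (j's share). Contributing is weakly dominant for j when that share is at least 1/3.1 = 0.3226, and contributing 0 is dominant otherwise.
B and C are above the threshold, contributing 27 each; the remaining 3 contribute 0. Total contributed: 54.
A keeps 27 and receives 3.1 × 54 × 4/23 = 29.11 from the restocking fund, for a payoff of 56.11.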